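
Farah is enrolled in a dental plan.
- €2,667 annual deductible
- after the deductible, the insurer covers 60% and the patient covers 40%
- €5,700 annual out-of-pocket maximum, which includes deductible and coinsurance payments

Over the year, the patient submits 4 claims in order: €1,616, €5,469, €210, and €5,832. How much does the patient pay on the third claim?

€84

Bill 1, €1,616: all of it applies to the deductible. Patient pays €1,616; OOP now €1,616.
Bill 2, €5,469: €1,051 to deductible, leaving €4,418; 40% of €4,418 = €1,767.20. Patient owes €2,818.20 (running OOP €4,434.20).
Bill 3, €210: deductible met; 40% of €210 = €84. Patient owes €84 (running OOP €4,518.20).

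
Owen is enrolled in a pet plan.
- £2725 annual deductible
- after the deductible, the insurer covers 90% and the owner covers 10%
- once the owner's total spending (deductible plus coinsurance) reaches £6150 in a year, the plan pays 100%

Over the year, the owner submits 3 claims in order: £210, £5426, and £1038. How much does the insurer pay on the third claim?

£934.20

Claim 1 (£210): all of it applies to the deductible. Owner owes £210 (running OOP £210). Insurer: £210 − £210 = £0.
Claim 2 (£5426): deductible takes £2515, £2911 remains; 10% of £2911 = £291.10. Owner pays £2806.10; OOP now £3016.10. Plan pays £5426 − £2806.10 = £2619.90.
Claim 3 (£1038): deductible already satisfied, so owner's share is 10% × £1038 = £103.80. Owner owes £103.80 (running OOP £3119.90). Insurer: £1038 − £103.80 = £934.20.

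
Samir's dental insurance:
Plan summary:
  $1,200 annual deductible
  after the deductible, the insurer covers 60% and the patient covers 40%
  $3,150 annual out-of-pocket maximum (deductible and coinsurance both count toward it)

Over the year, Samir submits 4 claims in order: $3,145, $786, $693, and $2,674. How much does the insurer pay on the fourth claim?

Claim 1 — $3,145: $1,200 to deductible, leaving $1,945; coinsurance $1,945 × 40% = $778. Patient owes $1,978 (running OOP $1,978). Plan pays $3,145 − $1,978 = $1,167.
Claim 2 — $786: deductible met; 40% of $786 = $314.40. Cost to patient: $314.40. OOP to date $2,292.40. Insurer: $786 − $314.40 = $471.60.
Claim 3 — $693: deductible met; 40% of $693 = $277.20. Patient owes $277.20 (running OOP $2,569.60). Plan pays $693 − $277.20 = $415.80.
Claim 4 — $2,674: 40% coinsurance on $2,674 = $1,069.60. Adding that to $2,569.60 gives $3,639.20, past the $3,150 cap; patient pays only $3,150 − $2,569.60 = $580.40. Plan pays $2,674 − $580.40 = $2,093.60.

$2,093.60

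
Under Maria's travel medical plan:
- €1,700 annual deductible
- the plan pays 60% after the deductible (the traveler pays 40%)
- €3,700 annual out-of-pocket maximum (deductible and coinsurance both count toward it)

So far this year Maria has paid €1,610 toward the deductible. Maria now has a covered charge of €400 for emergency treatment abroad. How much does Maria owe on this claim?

€1,610 of the €1,700 deductible is already met, leaving €90.
After the €90 deductible portion, €400 − €90 = €310 is subject to coinsurance.
Traveler's 40% share of €310 is €124.
So the traveler owes €90 + €124 = €214 before any cap.
Year-to-date out-of-pocket becomes €1,610 + €214 = €1,824, still under the €3,700 maximum, so no cap applies.

€214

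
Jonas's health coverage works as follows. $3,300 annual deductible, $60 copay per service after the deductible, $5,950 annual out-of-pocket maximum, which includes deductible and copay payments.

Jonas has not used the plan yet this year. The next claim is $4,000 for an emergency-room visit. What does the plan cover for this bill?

Deductible not yet touched, so the first $3,300 of the bill goes to the deductible.
That leaves $4,000 − $3,300 = $700 for the copay.
Copay on this service: $60.
So the patient owes $3,300 + $60 = $3,360 before any cap.
Total out-of-pocket so far would be $0 + $3,360 = $3,360, below the $5,950 cap — no reduction.
The plan picks up $4,000 − $3,360 = $640.

$640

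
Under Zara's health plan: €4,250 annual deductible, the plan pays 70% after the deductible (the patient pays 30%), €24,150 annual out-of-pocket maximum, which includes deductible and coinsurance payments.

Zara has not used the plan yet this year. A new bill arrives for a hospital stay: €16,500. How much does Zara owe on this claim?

Nothing has been paid toward the €4,250 deductible, so the first €4,250 of this charge is applied there.
The remaining €12,250 (= €16,500 − €4,250) moves to coinsurance.
Patient's 30% share of €12,250 is €3,675.
Patient responsibility before any cap: €4,250 + €3,675 = €7,925.
Total out-of-pocket so far would be €0 + €7,925 = €7,925, below the €24,150 cap — no reduction.

€7,925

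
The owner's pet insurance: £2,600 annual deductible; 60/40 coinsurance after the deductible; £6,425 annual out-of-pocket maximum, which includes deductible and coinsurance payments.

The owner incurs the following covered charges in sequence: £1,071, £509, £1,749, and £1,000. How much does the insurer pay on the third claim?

£437.40

Claim 1 — £1,071: entire amount goes to the deductible. Cost to owner: £1,071. OOP to date £1,071. Insurer: £1,071 − £1,071 = £0.
Claim 2 — £509: fully absorbed by the deductible. Cost to owner: £509. OOP to date £1,580. Insurer: £509 − £509 = £0.
Claim 3 — £1,749: deductible takes £1,020, £729 remains; owner's 40% is £291.60. Cost to owner: £1,311.60. OOP to date £2,891.60. Plan pays £1,749 − £1,311.60 = £437.40.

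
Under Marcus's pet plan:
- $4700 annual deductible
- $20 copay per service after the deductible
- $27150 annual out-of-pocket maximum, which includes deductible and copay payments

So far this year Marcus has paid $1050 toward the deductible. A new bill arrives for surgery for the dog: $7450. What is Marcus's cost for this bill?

$3670

Deductible still to meet: $4700 − $1050 = $3650.
After the $3650 deductible portion, $7450 − $3650 = $3800 is subject to the copay.
Copay on this service: $20.
That puts the owner's cost at $3650 + $20 = $3670 before any cap.
Year-to-date out-of-pocket becomes $1050 + $3670 = $4720, still under the $27150 maximum, so no cap applies.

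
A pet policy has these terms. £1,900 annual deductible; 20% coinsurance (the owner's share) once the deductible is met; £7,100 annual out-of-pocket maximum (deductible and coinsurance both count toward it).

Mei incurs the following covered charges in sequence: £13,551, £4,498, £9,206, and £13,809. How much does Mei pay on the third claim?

Claim 1 (£13,551): deductible takes £1,900, £11,651 remains; coinsurance £11,651 × 20% = £2,330.20. Owner pays £4,230.20; OOP now £4,230.20.
Claim 2 (£4,498): deductible met; 20% of £4,498 = £899.60. Owner owes £899.60 (running OOP £5,129.80).
Claim 3 (£9,206): 20% coinsurance on £9,206 = £1,841.20. Owner pays £1,841.20; OOP now £6,971.

£1,841.20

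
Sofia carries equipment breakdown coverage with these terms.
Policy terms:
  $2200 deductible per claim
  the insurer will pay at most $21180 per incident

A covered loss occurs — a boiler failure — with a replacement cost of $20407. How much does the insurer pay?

$18207

After the deductible, $20407 − $2200 = $18207 remains.
$18207 is within the $21180 limit, so the insurer pays $18207.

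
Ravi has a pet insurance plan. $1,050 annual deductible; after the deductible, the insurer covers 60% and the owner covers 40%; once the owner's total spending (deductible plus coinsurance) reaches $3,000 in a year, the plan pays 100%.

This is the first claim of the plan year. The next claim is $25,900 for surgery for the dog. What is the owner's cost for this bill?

Deductible not yet touched, so the first $1,050 of the bill goes to the deductible.
The remaining $24,850 (= $25,900 − $1,050) moves to coinsurance.
40% of $24,850 = $9,940 falls to the owner.
That puts the owner's cost at $1,050 + $9,940 = $10,990 before any cap.
Year-to-date out-of-pocket would reach $0 + $10,990 = $10,990, above the $3,000 maximum, so the owner pays only $3,000 − $0 = $3,000.

$3,000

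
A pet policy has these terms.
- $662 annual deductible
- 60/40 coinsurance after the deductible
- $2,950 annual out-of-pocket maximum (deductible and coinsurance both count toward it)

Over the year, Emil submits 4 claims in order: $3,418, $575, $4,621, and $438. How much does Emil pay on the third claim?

$955.60

Bill 1, $3,418: deductible takes $662, $2,756 remains; owner's 40% is $1,102.40. Cost to owner: $1,764.40. OOP to date $1,764.40.
Bill 2, $575: deductible met; 40% of $575 = $230. Owner owes $230 (running OOP $1,994.40).
Bill 3, $4,621: deductible already satisfied, so owner's share is 40% × $4,621 = $1,848.40. That would push OOP to $3,842.80, over the $2,950 cap, so owner pays $2,950 − $1,994.40 = $955.60.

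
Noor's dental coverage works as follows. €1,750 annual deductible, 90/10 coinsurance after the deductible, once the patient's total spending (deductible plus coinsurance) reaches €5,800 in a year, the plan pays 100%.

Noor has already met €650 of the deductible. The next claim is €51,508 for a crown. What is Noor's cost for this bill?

€5,150

Remaining deductible: €1,750 − €650 = €1,100.
The remaining €50,408 (= €51,508 − €1,100) moves to coinsurance.
Coinsurance: €50,408 × 10% = €5,040.80.
That puts the patient's cost at €1,100 + €5,040.80 = €6,140.80 before any cap.
Adding €6,140.80 to the €650 already spent would give €6,790.80, which exceeds the €5,800 cap; the patient pays just €5,800 − €650 = €5,150.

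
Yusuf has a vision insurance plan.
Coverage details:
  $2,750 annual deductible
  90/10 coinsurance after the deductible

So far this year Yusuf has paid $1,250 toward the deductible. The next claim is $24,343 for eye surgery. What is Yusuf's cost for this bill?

Deductible still to meet: $2,750 − $1,250 = $1,500.
That leaves $24,343 − $1,500 = $22,843 for coinsurance.
Coinsurance: $22,843 × 10% = $2,284.30.
Member responsibility: $1,500 + $2,284.30 = $3,784.30.

$3,784.30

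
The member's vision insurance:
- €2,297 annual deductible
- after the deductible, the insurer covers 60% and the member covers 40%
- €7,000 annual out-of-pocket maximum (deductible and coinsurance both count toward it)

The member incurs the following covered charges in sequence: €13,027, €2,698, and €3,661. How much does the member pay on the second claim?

#1 (€13,027): deductible takes €2,297, €10,730 remains; 40% of €10,730 = €4,292. Member owes €6,589 (running OOP €6,589).
#2 (€2,698): 40% coinsurance on €2,698 = €1,079.20. Adding that to €6,589 gives €7,668.20, past the €7,000 cap; member pays only €7,000 − €6,589 = €411.

€411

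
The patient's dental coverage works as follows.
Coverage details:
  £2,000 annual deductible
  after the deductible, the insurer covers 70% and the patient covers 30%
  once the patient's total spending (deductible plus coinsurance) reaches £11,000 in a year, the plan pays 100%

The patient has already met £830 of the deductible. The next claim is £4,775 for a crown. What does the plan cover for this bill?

Deductible still to meet: £2,000 − £830 = £1,170.
The remaining £3,605 (= £4,775 − £1,170) moves to coinsurance.
30% of £3,605 = £1,081.50 falls to the patient.
That puts the patient's cost at £1,170 + £1,081.50 = £2,251.50 before any cap.
Year-to-date out-of-pocket becomes £830 + £2,251.50 = £3,081.50, still under the £11,000 maximum, so no cap applies.
The plan picks up £4,775 − £2,251.50 = £2,523.50.

£2,523.50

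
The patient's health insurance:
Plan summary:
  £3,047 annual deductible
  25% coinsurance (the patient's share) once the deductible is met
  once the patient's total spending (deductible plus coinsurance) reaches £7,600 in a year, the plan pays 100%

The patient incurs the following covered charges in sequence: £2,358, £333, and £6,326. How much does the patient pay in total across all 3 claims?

Bill 1, £2,358: fully absorbed by the deductible. Cost to patient: £2,358. OOP to date £2,358.
Bill 2, £333: fully absorbed by the deductible. Patient pays £333; OOP now £2,691.
Bill 3, £6,326: £356 finishes the deductible; £5,970 goes to coinsurance; coinsurance £5,970 × 25% = £1,492.50. Patient owes £1,848.50 (running OOP £4,539.50).
Summing the patient's payments: £2,358 + £333 + £1,848.50 = £4,539.50.

£4,539.50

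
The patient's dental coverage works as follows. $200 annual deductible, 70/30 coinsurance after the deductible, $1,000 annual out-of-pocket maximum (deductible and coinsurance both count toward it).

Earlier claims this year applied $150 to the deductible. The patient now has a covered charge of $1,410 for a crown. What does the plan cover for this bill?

$952

$150 of the $200 deductible is already met, leaving $50.
The remaining $1,360 (= $1,410 − $50) moves to coinsurance.
Coinsurance: $1,360 × 30% = $408.
Patient responsibility before any cap: $50 + $408 = $458.
Total out-of-pocket so far would be $150 + $458 = $608, below the $1,000 cap — no reduction.
Insurer pays the balance: $1,410 − $458 = $952.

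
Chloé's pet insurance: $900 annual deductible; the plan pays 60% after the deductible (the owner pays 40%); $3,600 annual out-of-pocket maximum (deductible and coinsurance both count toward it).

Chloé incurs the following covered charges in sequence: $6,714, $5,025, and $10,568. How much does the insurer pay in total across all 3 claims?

Bill 1, $6,714: $900 finishes the deductible; $5,814 goes to coinsurance; owner's 40% is $2,325.60. Cost to owner: $3,225.60. OOP to date $3,225.60. Plan pays $6,714 − $3,225.60 = $3,488.40.
Bill 2, $5,025: 40% coinsurance on $5,025 = $2,010. That would push OOP to $5,235.60, over the $3,600 cap, so owner pays $3,600 − $3,225.60 = $374.40. Insurer: $5,025 − $374.40 = $4,650.60.
Bill 3, $10,568: deductible met; 40% of $10,568 = $4,227.20. That would push OOP to $7,827.20, over the $3,600 cap, so owner pays $3,600 − $3,600 = $0. Plan pays $10,568 − $0 = $10,568.
Insurer total = bills − owner's total = $22,307 − $3,600 = $18,707.

$18,707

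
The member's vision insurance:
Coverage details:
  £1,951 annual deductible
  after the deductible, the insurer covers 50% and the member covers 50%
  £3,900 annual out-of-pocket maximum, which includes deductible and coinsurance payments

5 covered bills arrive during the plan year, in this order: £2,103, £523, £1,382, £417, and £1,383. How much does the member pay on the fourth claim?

£208.50

Claim 1 (£2,103): £1,951 to deductible, leaving £152; member's 50% is £76. Member pays £2,027; OOP now £2,027.
Claim 2 (£523): deductible already satisfied, so member's share is 50% × £523 = £261.50. Member pays £261.50; OOP now £2,288.50.
Claim 3 (£1,382): deductible met; 50% of £1,382 = £691. Member pays £691; OOP now £2,979.50.
Claim 4 (£417): deductible already satisfied, so member's share is 50% × £417 = £208.50. Cost to member: £208.50. OOP to date £3,188.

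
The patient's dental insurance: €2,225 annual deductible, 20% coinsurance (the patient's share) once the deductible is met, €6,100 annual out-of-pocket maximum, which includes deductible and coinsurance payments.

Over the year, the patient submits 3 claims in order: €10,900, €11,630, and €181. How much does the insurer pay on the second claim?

Claim 1 — €10,900: deductible takes €2,225, €8,675 remains; patient's 20% is €1,735. Cost to patient: €3,960. OOP to date €3,960. Plan pays €10,900 − €3,960 = €6,940.
Claim 2 — €11,630: deductible already satisfied, so patient's share is 20% × €11,630 = €2,326. That would push OOP to €6,286, over the €6,100 cap, so patient pays €6,100 − €3,960 = €2,140. Insurer: €11,630 − €2,140 = €9,490.

€9,490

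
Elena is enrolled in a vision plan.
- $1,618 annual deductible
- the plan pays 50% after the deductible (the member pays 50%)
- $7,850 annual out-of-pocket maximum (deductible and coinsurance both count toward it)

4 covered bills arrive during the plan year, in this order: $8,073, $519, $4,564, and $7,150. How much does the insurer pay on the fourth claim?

Bill 1, $8,073: deductible takes $1,618, $6,455 remains; coinsurance $6,455 × 50% = $3,227.50. Member pays $4,845.50; OOP now $4,845.50. Insurer: $8,073 − $4,845.50 = $3,227.50.
Bill 2, $519: deductible already satisfied, so member's share is 50% × $519 = $259.50. Member pays $259.50; OOP now $5,105. Plan pays $519 − $259.50 = $259.50.
Bill 3, $4,564: deductible already satisfied, so member's share is 50% × $4,564 = $2,282. Member pays $2,282; OOP now $7,387. Insurer: $4,564 − $2,282 = $2,282.
Bill 4, $7,150: deductible met; 50% of $7,150 = $3,575. That would push OOP to $10,962, over the $7,850 cap, so member pays $7,850 − $7,387 = $463. Plan pays $7,150 − $463 = $6,687.

$6,687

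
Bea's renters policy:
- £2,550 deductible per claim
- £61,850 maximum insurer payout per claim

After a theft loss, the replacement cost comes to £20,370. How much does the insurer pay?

£17,820

Less the £2,550 deductible: £20,370 − £2,550 = £17,820.
That's under the £61,850 cap, so the insurer reimburses the full £17,820.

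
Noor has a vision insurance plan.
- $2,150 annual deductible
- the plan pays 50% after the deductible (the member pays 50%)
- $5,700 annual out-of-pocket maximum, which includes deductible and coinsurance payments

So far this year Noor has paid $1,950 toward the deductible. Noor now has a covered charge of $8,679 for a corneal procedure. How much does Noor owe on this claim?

$3,750

Remaining deductible: $2,150 − $1,950 = $200.
After the $200 deductible portion, $8,679 − $200 = $8,479 is subject to coinsurance.
50% of $8,479 = $4,239.50 falls to the member.
That puts the member's cost at $200 + $4,239.50 = $4,439.50 before any cap.
Adding $4,439.50 to the $1,950 already spent would give $6,389.50, which exceeds the $5,700 cap; the member pays just $5,700 − $1,950 = $3,750.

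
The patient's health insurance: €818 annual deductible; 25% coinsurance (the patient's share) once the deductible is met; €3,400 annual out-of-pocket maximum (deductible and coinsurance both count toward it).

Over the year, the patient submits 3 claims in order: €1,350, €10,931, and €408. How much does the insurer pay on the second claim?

€8,482

#1 (€1,350): €818 finishes the deductible; €532 goes to coinsurance; 25% of €532 = €133. Patient owes €951 (running OOP €951). Plan pays €1,350 − €951 = €399.
#2 (€10,931): 25% coinsurance on €10,931 = €2,732.75. Adding that to €951 gives €3,683.75, past the €3,400 cap; patient pays only €3,400 − €951 = €2,449. Insurer: €10,931 − €2,449 = €8,482.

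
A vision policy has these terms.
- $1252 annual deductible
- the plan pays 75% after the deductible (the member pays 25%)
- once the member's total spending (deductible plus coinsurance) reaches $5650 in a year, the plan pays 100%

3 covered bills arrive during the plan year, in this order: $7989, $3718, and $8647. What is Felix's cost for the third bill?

$1784.25

Bill 1, $7989: $1252 to deductible, leaving $6737; 25% of $6737 = $1684.25. Cost to member: $2936.25. OOP to date $2936.25.
Bill 2, $3718: deductible already satisfied, so member's share is 25% × $3718 = $929.50. Member owes $929.50 (running OOP $3865.75).
Bill 3, $8647: deductible met; 25% of $8647 = $2161.75. OOP would hit $6027.50 > $5650, so the cap limits the member to $5650 − $3865.75 = $1784.25.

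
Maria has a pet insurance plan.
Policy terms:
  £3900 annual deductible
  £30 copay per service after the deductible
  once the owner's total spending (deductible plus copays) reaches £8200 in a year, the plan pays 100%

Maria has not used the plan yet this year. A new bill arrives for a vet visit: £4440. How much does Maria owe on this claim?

The full £3900 deductible is still open; £3900 of this bill applies to it.
That leaves £4440 − £3900 = £540 for the copay.
Copay on this service: £30.
Owner responsibility before any cap: £3900 + £30 = £3930.
Cumulative spending £0 + £3930 = £3930 stays under the £8200 maximum.

£3930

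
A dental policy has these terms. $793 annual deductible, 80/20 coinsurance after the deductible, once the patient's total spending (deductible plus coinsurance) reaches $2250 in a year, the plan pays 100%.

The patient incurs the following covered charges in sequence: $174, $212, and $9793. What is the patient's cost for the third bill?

Claim 1 — $174: entire amount goes to the deductible. Cost to patient: $174. OOP to date $174.
Claim 2 — $212: all of it applies to the deductible. Patient owes $212 (running OOP $386).
Claim 3 — $9793: deductible takes $407, $9386 remains; 20% of $9386 = $1877.20. Together that's $407 + $1877.20 = $2284.20. That would push OOP to $2670.20, over the $2250 cap, so patient pays $2250 − $386 = $1864.

$1864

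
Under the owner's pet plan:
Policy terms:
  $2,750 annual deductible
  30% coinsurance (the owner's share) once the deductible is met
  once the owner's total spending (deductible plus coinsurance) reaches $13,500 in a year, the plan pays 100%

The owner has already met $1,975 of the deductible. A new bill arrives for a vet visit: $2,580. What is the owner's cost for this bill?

$1,316.50

$1,975 of the $2,750 deductible is already met, leaving $775.
That leaves $2,580 − $775 = $1,805 for coinsurance.
Owner's 30% share of $1,805 is $541.50.
So the owner owes $775 + $541.50 = $1,316.50 before any cap.
Cumulative spending $1,975 + $1,316.50 = $3,291.50 stays under the $13,500 maximum.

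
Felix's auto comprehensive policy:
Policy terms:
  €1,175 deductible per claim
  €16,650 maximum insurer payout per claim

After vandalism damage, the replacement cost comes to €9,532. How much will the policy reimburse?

Subtract the deductible: €9,532 − €1,175 = €8,357.
That's under the €16,650 cap, so the insurer reimburses the full €8,357.

€8,357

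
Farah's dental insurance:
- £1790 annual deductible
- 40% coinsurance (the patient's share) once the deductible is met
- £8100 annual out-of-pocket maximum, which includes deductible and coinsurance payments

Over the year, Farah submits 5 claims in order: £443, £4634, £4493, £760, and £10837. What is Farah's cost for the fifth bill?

£2894

Claim 1 (£443): fully absorbed by the deductible. Cost to patient: £443. OOP to date £443.
Claim 2 (£4634): £1347 to deductible, leaving £3287; coinsurance £3287 × 40% = £1314.80. Cost to patient: £2661.80. OOP to date £3104.80.
Claim 3 (£4493): 40% coinsurance on £4493 = £1797.20. Patient owes £1797.20 (running OOP £4902).
Claim 4 (£760): deductible already satisfied, so patient's share is 40% × £760 = £304. Cost to patient: £304. OOP to date £5206.
Claim 5 (£10837): deductible met; 40% of £10837 = £4334.80. Adding that to £5206 gives £9540.80, past the £8100 cap; patient pays only £8100 − £5206 = £2894.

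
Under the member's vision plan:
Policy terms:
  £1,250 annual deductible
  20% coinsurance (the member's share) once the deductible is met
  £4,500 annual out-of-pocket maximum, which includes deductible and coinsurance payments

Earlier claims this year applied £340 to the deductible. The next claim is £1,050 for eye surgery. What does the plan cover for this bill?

£340 of the £1,250 deductible is already met, leaving £910.
That leaves £1,050 − £910 = £140 for coinsurance.
Coinsurance: £140 × 20% = £28.
That puts the member's cost at £910 + £28 = £938 before any cap.
Cumulative spending £340 + £938 = £1,278 stays under the £4,500 maximum.
Insurer pays the balance: £1,050 − £938 = £112.

£112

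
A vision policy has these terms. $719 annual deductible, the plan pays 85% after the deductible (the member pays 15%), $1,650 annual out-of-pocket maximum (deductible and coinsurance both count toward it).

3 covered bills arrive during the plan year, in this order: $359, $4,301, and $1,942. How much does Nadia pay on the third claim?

$291.30

Claim 1 — $359: fully absorbed by the deductible. Cost to member: $359. OOP to date $359.
Claim 2 — $4,301: $360 to deductible, leaving $3,941; coinsurance $3,941 × 15% = $591.15. Member pays $951.15; OOP now $1,310.15.
Claim 3 — $1,942: 15% coinsurance on $1,942 = $291.30. Member owes $291.30 (running OOP $1,601.45).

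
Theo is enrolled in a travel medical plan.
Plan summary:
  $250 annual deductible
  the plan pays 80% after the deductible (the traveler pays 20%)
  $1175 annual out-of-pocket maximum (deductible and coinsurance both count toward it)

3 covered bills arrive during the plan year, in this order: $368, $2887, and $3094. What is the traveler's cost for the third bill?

Claim 1 — $368: $250 to deductible, leaving $118; coinsurance $118 × 20% = $23.60. Traveler owes $273.60 (running OOP $273.60).
Claim 2 — $2887: 20% coinsurance on $2887 = $577.40. Traveler pays $577.40; OOP now $851.
Claim 3 — $3094: deductible met; 20% of $3094 = $618.80. Adding that to $851 gives $1469.80, past the $1175 cap; traveler pays only $1175 − $851 = $324.

$324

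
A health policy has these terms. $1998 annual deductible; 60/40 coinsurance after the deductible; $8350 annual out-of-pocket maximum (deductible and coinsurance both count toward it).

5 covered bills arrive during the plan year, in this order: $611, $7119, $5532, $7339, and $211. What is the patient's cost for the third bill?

$2212.80

#1 ($611): all of it applies to the deductible. Patient owes $611 (running OOP $611).
#2 ($7119): $1387 to deductible, leaving $5732; coinsurance $5732 × 40% = $2292.80. Patient owes $3679.80 (running OOP $4290.80).
#3 ($5532): 40% coinsurance on $5532 = $2212.80. Patient pays $2212.80; OOP now $6503.60.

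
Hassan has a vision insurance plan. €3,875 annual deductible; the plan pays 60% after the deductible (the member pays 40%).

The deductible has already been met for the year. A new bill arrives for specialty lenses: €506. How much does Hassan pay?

With the deductible met, the entire €506 is subject to coinsurance.
Coinsurance: €506 × 40% = €202.40.

€202.40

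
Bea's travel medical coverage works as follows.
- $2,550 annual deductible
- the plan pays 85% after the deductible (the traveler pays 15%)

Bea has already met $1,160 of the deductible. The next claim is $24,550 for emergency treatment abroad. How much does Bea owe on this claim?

Deductible still to meet: $2,550 − $1,160 = $1,390.
That leaves $24,550 − $1,390 = $23,160 for coinsurance.
Traveler's 15% share of $23,160 is $3,474.
That puts the traveler's cost at $1,390 + $3,474 = $4,864.

$4,864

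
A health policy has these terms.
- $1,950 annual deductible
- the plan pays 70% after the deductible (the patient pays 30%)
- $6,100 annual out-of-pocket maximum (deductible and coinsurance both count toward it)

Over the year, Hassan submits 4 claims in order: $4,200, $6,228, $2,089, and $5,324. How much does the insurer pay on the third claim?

$1,462.30

Claim 1 — $4,200: deductible takes $1,950, $2,250 remains; 30% of $2,250 = $675. Patient pays $2,625; OOP now $2,625. Plan pays $4,200 − $2,625 = $1,575.
Claim 2 — $6,228: deductible already satisfied, so patient's share is 30% × $6,228 = $1,868.40. Patient owes $1,868.40 (running OOP $4,493.40). Plan pays $6,228 − $1,868.40 = $4,359.60.
Claim 3 — $2,089: deductible already satisfied, so patient's share is 30% × $2,089 = $626.70. Patient pays $626.70; OOP now $5,120.10. Plan pays $2,089 − $626.70 = $1,462.30.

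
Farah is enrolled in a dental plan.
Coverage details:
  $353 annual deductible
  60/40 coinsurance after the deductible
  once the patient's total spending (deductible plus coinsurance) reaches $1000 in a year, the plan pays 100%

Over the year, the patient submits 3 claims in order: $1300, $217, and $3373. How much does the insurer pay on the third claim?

Claim 1 ($1300): deductible takes $353, $947 remains; 40% of $947 = $378.80. Patient owes $731.80 (running OOP $731.80). Insurer: $1300 − $731.80 = $568.20.
Claim 2 ($217): 40% coinsurance on $217 = $86.80. Patient pays $86.80; OOP now $818.60. Plan pays $217 − $86.80 = $130.20.
Claim 3 ($3373): 40% coinsurance on $3373 = $1349.20. That would push OOP to $2167.80, over the $1000 cap, so patient pays $1000 − $818.60 = $181.40. Plan pays $3373 − $181.40 = $3191.60.

$3191.60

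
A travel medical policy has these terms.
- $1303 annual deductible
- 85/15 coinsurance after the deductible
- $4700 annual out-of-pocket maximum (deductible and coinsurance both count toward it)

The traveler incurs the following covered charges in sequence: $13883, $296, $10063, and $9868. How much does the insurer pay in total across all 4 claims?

Claim 1 — $13883: $1303 finishes the deductible; $12580 goes to coinsurance; 15% of $12580 = $1887. Cost to traveler: $3190. OOP to date $3190. Insurer: $13883 − $3190 = $10693.
Claim 2 — $296: deductible met; 15% of $296 = $44.40. Cost to traveler: $44.40. OOP to date $3234.40. Plan pays $296 − $44.40 = $251.60.
Claim 3 — $10063: deductible already satisfied, so traveler's share is 15% × $10063 = $1509.45. That would push OOP to $4743.85, over the $4700 cap, so traveler pays $4700 − $3234.40 = $1465.60. Insurer: $10063 − $1465.60 = $8597.40.
Claim 4 — $9868: 15% coinsurance on $9868 = $1480.20. That would push OOP to $6180.20, over the $4700 cap, so traveler pays $4700 − $4700 = $0. Insurer: $9868 − $0 = $9868.
Insurer total: $10693 + $251.60 + $8597.40 + $9868 = $29410.

$29410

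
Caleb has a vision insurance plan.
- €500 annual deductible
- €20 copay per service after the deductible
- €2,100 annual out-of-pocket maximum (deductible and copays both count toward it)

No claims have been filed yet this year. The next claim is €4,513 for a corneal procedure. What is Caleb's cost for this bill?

€520

Deductible not yet touched, so the first €500 of the bill goes to the deductible.
The remaining €4,013 (= €4,513 − €500) moves to the copay.
Copay on this service: €20.
So the member owes €500 + €20 = €520 before any cap.
Year-to-date out-of-pocket becomes €0 + €520 = €520, still under the €2,100 maximum, so no cap applies.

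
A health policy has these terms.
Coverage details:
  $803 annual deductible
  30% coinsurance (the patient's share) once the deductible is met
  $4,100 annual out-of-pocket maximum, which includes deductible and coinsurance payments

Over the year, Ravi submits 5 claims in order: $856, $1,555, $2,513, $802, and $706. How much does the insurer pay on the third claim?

#1 ($856): $803 finishes the deductible; $53 goes to coinsurance; coinsurance $53 × 30% = $15.90. Patient owes $818.90 (running OOP $818.90). Insurer: $856 − $818.90 = $37.10.
#2 ($1,555): deductible already satisfied, so patient's share is 30% × $1,555 = $466.50. Patient owes $466.50 (running OOP $1,285.40). Insurer: $1,555 − $466.50 = $1,088.50.
#3 ($2,513): deductible already satisfied, so patient's share is 30% × $2,513 = $753.90. Patient pays $753.90; OOP now $2,039.30. Insurer: $2,513 − $753.90 = $1,759.10.

$1,759.10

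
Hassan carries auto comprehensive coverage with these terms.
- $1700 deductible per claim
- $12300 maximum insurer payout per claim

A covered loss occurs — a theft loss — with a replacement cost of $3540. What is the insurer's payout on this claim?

$1840

After the deductible, $3540 − $1700 = $1840 remains.
That's under the $12300 cap, so the insurer reimburses the full $1840.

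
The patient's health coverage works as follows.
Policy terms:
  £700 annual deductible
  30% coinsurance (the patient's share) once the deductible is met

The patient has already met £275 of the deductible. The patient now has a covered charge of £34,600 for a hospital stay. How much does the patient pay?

£275 of the £700 deductible is already met, leaving £425.
That leaves £34,600 − £425 = £34,175 for coinsurance.
Coinsurance: £34,175 × 30% = £10,252.50.
Patient responsibility: £425 + £10,252.50 = £10,677.50.

£10,677.50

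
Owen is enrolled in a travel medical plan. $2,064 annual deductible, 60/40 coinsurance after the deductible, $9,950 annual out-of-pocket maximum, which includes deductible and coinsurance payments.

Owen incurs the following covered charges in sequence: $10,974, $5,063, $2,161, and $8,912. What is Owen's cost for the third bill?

$864.40

Claim 1 ($10,974): deductible takes $2,064, $8,910 remains; coinsurance $8,910 × 40% = $3,564. Traveler pays $5,628; OOP now $5,628.
Claim 2 ($5,063): deductible already satisfied, so traveler's share is 40% × $5,063 = $2,025.20. Cost to traveler: $2,025.20. OOP to date $7,653.20.
Claim 3 ($2,161): 40% coinsurance on $2,161 = $864.40. Traveler owes $864.40 (running OOP $8,517.60).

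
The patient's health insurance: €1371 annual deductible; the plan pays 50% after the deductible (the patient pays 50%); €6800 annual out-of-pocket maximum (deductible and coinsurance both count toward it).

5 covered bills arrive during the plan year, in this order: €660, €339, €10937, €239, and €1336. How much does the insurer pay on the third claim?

€5282.50

#1 (€660): fully absorbed by the deductible. Cost to patient: €660. OOP to date €660. Insurer: €660 − €660 = €0.
#2 (€339): all of it applies to the deductible. Cost to patient: €339. OOP to date €999. Plan pays €339 − €339 = €0.
#3 (€10937): €372 to deductible, leaving €10565; patient's 50% is €5282.50. Patient owes €5654.50 (running OOP €6653.50). Insurer: €10937 − €5654.50 = €5282.50.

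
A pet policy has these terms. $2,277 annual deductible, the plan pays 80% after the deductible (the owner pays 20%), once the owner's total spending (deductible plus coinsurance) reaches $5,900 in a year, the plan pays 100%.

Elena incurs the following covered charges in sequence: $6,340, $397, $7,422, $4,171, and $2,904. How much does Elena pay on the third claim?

$1,484.40

Bill 1, $6,340: deductible takes $2,277, $4,063 remains; coinsurance $4,063 × 20% = $812.60. Owner pays $3,089.60; OOP now $3,089.60.
Bill 2, $397: deductible already satisfied, so owner's share is 20% × $397 = $79.40. Cost to owner: $79.40. OOP to date $3,169.
Bill 3, $7,422: 20% coinsurance on $7,422 = $1,484.40. Owner owes $1,484.40 (running OOP $4,653.40).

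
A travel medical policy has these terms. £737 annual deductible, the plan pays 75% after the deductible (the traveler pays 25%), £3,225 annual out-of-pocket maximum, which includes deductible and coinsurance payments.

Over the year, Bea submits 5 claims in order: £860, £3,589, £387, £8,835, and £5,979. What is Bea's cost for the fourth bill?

£1,463.25

Claim 1 (£860): £737 to deductible, leaving £123; 25% of £123 = £30.75. Cost to traveler: £767.75. OOP to date £767.75.
Claim 2 (£3,589): deductible already satisfied, so traveler's share is 25% × £3,589 = £897.25. Traveler owes £897.25 (running OOP £1,665).
Claim 3 (£387): 25% coinsurance on £387 = £96.75. Traveler pays £96.75; OOP now £1,761.75.
Claim 4 (£8,835): 25% coinsurance on £8,835 = £2,208.75. That would push OOP to £3,970.50, over the £3,225 cap, so traveler pays £3,225 − £1,761.75 = £1,463.25.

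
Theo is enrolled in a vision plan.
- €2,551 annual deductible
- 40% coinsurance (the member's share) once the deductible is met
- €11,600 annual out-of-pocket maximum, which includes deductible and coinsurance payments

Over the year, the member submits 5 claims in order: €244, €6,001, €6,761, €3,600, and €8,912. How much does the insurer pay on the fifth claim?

€5,485

#1 (€244): all of it applies to the deductible. Member pays €244; OOP now €244. Insurer: €244 − €244 = €0.
#2 (€6,001): €2,307 finishes the deductible; €3,694 goes to coinsurance; coinsurance €3,694 × 40% = €1,477.60. Cost to member: €3,784.60. OOP to date €4,028.60. Plan pays €6,001 − €3,784.60 = €2,216.40.
#3 (€6,761): deductible already satisfied, so member's share is 40% × €6,761 = €2,704.40. Member pays €2,704.40; OOP now €6,733. Insurer: €6,761 − €2,704.40 = €4,056.60.
#4 (€3,600): 40% coinsurance on €3,600 = €1,440. Member pays €1,440; OOP now €8,173. Insurer: €3,600 − €1,440 = €2,160.
#5 (€8,912): deductible already satisfied, so member's share is 40% × €8,912 = €3,564.80. OOP would hit €11,737.80 > €11,600, so the cap limits the member to €11,600 − €8,173 = €3,427. Insurer: €8,912 − €3,427 = €5,485.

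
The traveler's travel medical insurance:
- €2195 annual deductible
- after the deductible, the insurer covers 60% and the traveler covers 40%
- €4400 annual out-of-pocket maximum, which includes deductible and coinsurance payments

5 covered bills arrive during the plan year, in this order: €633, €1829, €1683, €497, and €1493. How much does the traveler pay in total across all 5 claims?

Bill 1, €633: all of it applies to the deductible. Cost to traveler: €633. OOP to date €633.
Bill 2, €1829: €1562 to deductible, leaving €267; coinsurance €267 × 40% = €106.80. Traveler pays €1668.80; OOP now €2301.80.
Bill 3, €1683: 40% coinsurance on €1683 = €673.20. Traveler owes €673.20 (running OOP €2975).
Bill 4, €497: deductible met; 40% of €497 = €198.80. Cost to traveler: €198.80. OOP to date €3173.80.
Bill 5, €1493: deductible met; 40% of €1493 = €597.20. Traveler pays €597.20; OOP now €3771.
Summing the traveler's payments: €633 + €1668.80 + €673.20 + €198.80 + €597.20 = €3771.

€3771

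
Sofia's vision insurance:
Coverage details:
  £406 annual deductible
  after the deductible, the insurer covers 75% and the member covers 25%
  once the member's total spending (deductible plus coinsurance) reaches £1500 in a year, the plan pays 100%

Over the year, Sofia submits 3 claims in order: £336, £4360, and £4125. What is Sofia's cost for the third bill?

£21.50

Claim 1 — £336: entire amount goes to the deductible. Member owes £336 (running OOP £336).
Claim 2 — £4360: deductible takes £70, £4290 remains; 25% of £4290 = £1072.50. Cost to member: £1142.50. OOP to date £1478.50.
Claim 3 — £4125: 25% coinsurance on £4125 = £1031.25. That would push OOP to £2509.75, over the £1500 cap, so member pays £1500 − £1478.50 = £21.50.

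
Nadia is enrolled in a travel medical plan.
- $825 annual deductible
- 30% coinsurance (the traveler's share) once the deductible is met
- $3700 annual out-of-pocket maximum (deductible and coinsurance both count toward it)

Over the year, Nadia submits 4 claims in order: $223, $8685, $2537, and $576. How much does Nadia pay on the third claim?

#1 ($223): fully absorbed by the deductible. Traveler pays $223; OOP now $223.
#2 ($8685): deductible takes $602, $8083 remains; coinsurance $8083 × 30% = $2424.90. Traveler owes $3026.90 (running OOP $3249.90).
#3 ($2537): deductible met; 30% of $2537 = $761.10. Adding that to $3249.90 gives $4011, past the $3700 cap; traveler pays only $3700 − $3249.90 = $450.10.

$450.10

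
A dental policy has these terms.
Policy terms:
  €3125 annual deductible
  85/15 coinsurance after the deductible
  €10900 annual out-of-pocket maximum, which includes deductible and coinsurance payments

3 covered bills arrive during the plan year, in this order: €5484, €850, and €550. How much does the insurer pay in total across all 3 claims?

Claim 1 (€5484): €3125 finishes the deductible; €2359 goes to coinsurance; coinsurance €2359 × 15% = €353.85. Patient owes €3478.85 (running OOP €3478.85). Plan pays €5484 − €3478.85 = €2005.15.
Claim 2 (€850): deductible met; 15% of €850 = €127.50. Cost to patient: €127.50. OOP to date €3606.35. Insurer: €850 − €127.50 = €722.50.
Claim 3 (€550): deductible already satisfied, so patient's share is 15% × €550 = €82.50. Cost to patient: €82.50. OOP to date €3688.85. Plan pays €550 − €82.50 = €467.50.
Insurer total: €2005.15 + €722.50 + €467.50 = €3195.15.

€3195.15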